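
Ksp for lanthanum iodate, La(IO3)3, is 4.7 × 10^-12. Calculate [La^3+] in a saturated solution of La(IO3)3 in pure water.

[La^3+] = 6.5 × 10^-4 M

La(IO3)3(s) <=> La^3+ + 3 IO3^-
Ksp = [La^3+][IO3^-]^3
Let s = molar solubility. Then [La^3+] = s and [IO3^-] = 3s.
So Ksp = s × (3s)^3 = 27s^4
s^4 = 4.7 × 10^-12 / 27, so s = 6.46 × 10^-4 M
[La^3+] = s = 6.5 × 10^-4 M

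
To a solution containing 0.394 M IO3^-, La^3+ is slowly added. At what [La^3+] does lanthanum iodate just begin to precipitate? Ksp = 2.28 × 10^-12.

[La^3+] = 3.73 x 10^-11 M

La(IO3)3(s) ⇌ La^3+ + 3 IO3^-
Ksp = [La^3+][IO3^-]^3
Precipitation begins when Q = Ksp. With [IO3^-] = 0.394 M:
2.28 × 10^-12 = (0.394)^3 × [La^3+]
[La^3+] = (2.28 × 10^-12 / 6.116 × 10^-2) = 3.73 × 10^-11 M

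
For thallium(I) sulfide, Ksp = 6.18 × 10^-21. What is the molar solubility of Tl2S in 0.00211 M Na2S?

Tl2S(s) <=> 2 Tl^+ + S^2-
Ksp = [Tl^+]^2[S^2-]
If s mol/L dissolves here, [Tl^+] = 2s, [S^2-] = 0.00211 + s ≈ 0.00211 (since S^2- from Na2S dominates).
Ksp ≈ (2s)^2 × 0.00211
s = 8.56 x 10^-10 M
Check: s = 8.6 × 10^-10 ≪ 0.00211, so the approximation is valid.

8.56 x 10^-10 M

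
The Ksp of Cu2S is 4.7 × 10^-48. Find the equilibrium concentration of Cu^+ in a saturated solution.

Cu2S(s) ⇌ 2 Cu^+(aq) + S^2-(aq)
Ksp = [Cu^+]^2[S^2-]
Let s = molar solubility. Then [Cu^+] = 2s and [S^2-] = s.
Ksp = (2s)^2s = 4s^3
s^3 = 4.7 × 10^-48 / 4, so s = 1.06 × 10^-16 M
[Cu^+] = 2s = 2.1 × 10^-16 M

2.1 × 10^-16 M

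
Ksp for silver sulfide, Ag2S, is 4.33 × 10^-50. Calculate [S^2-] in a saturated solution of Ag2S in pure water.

[S^2-] ≈ 2.21 × 10^-17 M

Ag2S(s) ⇌ 2 Ag^+(aq) + S^2-(aq)
Ksp = [Ag^+]^2[S^2-]
For each mole of Ag2S that dissolves: [Ag^+] = 2s, [S^2-] = s.
So Ksp = (2s)^2 × s = 4s^3
s = (4.33 × 10^-50 / 4)^(1/3) = 2.212 × 10^-17 M
[S^2-] = s = 2.21 × 10^-17 M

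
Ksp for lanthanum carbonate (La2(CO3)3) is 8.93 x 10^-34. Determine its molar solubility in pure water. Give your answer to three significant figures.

La2(CO3)3(s) ⇌ 2 La^3+ + 3 CO3^2-
Ksp = [La^3+]^2[CO3^2-]^3
For each mole of La2(CO3)3 that dissolves: [La^3+] = 2s, [CO3^2-] = 3s.
Substituting: Ksp = (2s)^2(3s)^3 = 108s^5
Solving, s = (8.93 x 10^-34/108)^(1/5) = 9.63 × 10^-8 M

9.63e-8 M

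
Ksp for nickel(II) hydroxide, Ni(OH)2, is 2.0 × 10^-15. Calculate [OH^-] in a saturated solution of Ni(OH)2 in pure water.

Ni(OH)2(s) <=> Ni^2+ + 2 OH^-
Ksp = [Ni^2+][OH^-]^2
Let s = molar solubility. Then [Ni^2+] = s and [OH^-] = 2s.
So Ksp = s × (2s)^2 = 4s^3
Solving, s = (2.0 × 10^-15/4)^(1/3) = 7.94 × 10^-6 M
[OH^-] = 2s = 1.6 × 10^-5 M

[OH^-] ≈ 1.6e-5 M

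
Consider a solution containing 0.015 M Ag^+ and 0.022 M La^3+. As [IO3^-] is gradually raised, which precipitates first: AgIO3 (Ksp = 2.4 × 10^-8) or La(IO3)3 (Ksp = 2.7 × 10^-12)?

Each salt begins to precipitate when Q = Ksp, i.e. when [IO3^-] reaches its threshold.
For AgIO3: 2.4 × 10^-8 = 0.015 × [IO3^-]  ⇒  [IO3^-] = 1.6 x 10^-6 M.
For La(IO3)3: 2.7 × 10^-12 = 0.022 × [IO3^-]^3  ⇒  [IO3^-] = 5.0 × 10^-4 M.
The salt with the lower threshold [IO3^-] precipitates first: AgIO3.

AgIO3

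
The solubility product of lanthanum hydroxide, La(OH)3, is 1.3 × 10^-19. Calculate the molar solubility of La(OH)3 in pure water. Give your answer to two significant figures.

La(OH)3(s) ⇌ La^3+(aq) + 3 OH^-(aq)
Ksp = [La^3+][OH^-]^3
Let s = molar solubility. Then [La^3+] = s and [OH^-] = 3s.
Ksp = s(3s)^3 = 27s^4
Solving, s = (1.3 × 10^-19/27)^(1/4) = 8.3 x 10^-6 M

8.3 × 10^-6 M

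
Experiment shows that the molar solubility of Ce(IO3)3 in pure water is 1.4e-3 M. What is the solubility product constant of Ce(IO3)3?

Ksp ≈ 1.0e-10

Ce(IO3)3(s) <=> Ce^3+ + 3 IO3^-
With molar solubility s: [Ce^3+] = s, [IO3^-] = 3s.
Ksp = [Ce^3+][IO3^-]^3
So Ksp = s × (3s)^3 = 27s^4
Ksp = 27 × (1.4 × 10^-3)^4 = 1.0 x 10^-10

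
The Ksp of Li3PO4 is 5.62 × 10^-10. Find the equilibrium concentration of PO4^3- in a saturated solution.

[PO4^3-] ≈ 2.14e-3 M

Li3PO4(s) ⇌ 3 Li^+(aq) + PO4^3-(aq)
Ksp = [Li^+]^3[PO4^3-]
If s mol/L of Li3PO4 dissolves, [Li^+] = 3s and [PO4^3-] = s.
So Ksp = (3s)^3 × s = 27s^4
s^4 = 5.62 × 10^-10 / 27, so s = 2.136 × 10^-3 M
[PO4^3-] = s = 2.14 x 10^-3 M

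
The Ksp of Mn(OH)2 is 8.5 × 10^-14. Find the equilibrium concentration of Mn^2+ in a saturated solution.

Mn(OH)2(s) <=> Mn^2+ + 2 OH^-
Ksp = [Mn^2+][OH^-]^2
Let s = molar solubility. Then [Mn^2+] = s and [OH^-] = 2s.
Substituting: Ksp = s(2s)^2 = 4s^3
Solving, s = (8.5 × 10^-14/4)^(1/3) = 2.77 × 10^-5 M
[Mn^2+] = s = 2.8 × 10^-5 M

2.8 x 10^-5 M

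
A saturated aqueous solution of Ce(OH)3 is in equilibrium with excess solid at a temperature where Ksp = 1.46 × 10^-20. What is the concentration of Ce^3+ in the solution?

4.82 x 10^-6 M

Ce(OH)3(s) ⇌ Ce^3+(aq) + 3 OH^-(aq)
Ksp = [Ce^3+][OH^-]^3
With molar solubility s: [Ce^3+] = s, [OH^-] = 3s.
Substituting: Ksp = s(3s)^3 = 27s^4
s^4 = 1.46 × 10^-20 / 27, so s = 4.822 x 10^-6 M
[Ce^3+] = s = 4.82 x 10^-6 M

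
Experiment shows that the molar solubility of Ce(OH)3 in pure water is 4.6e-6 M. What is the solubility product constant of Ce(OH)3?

Ce(OH)3(s) ⇌ Ce^3+ + 3 OH^-
Let s = molar solubility. Then [Ce^3+] = s and [OH^-] = 3s.
Ksp = [Ce^3+][OH^-]^3
Ksp = s(3s)^3 = 27s^4
With s = 4.6 × 10^-6: Ksp = 1.2 x 10^-20

Ksp = 1.2 × 10^-20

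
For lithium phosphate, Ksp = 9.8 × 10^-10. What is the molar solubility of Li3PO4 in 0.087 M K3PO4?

7.5 × 10^-4 M

Li3PO4(s) ⇌ 3 Li^+(aq) + PO4^3-(aq)
Ksp = [Li^+]^3[PO4^3-]
If s mol/L dissolves here, [Li^+] = 3s, [PO4^3-] = 0.087 + s ≈ 0.087 (since PO4^3- from K3PO4 dominates).
Ksp ≈ (3s)^3 × 0.087
s = 7.5 × 10^-4 M
Check: s = 7.5 × 10^-4 ≪ 0.087, so the approximation is valid.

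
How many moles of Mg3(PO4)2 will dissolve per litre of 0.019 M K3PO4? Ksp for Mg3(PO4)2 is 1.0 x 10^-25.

2.2e-8 M

Mg3(PO4)2(s) <=> 3 Mg^2+ + 2 PO4^3-
Ksp = [Mg^2+]^3[PO4^3-]^2
If s mol/L dissolves here, [Mg^2+] = 3s, [PO4^3-] = 0.019 + 2s ≈ 0.019 (since PO4^3- from K3PO4 dominates).
Ksp ≈ (3s)^3 × (0.019)^2
s = 2.2 × 10^-8 M
Check: 2s = 4.3 × 10^-8 ≪ 0.019, so the approximation is valid.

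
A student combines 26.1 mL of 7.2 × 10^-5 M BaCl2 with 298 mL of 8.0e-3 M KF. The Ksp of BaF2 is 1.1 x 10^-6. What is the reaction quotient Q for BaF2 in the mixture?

Total volume = 26.1 + 298 = 324.1 mL.
[Ba^2+] = 7.2 x 10^-5 × (26.1/324.1) = 5.80 × 10^-6 M
[F^-] = 8.0 x 10^-3 × (298/324.1) = 7.36 × 10^-3 M
BaF2(s) ⇌ Ba^2+(aq) + 2 F^-(aq), so Q = [Ba^2+][F^-]^2
Q = (5.80 × 10^-6)(7.36 x 10^-3)^2 = 3.1 × 10^-10
Q < Ksp, so no precipitate of BaF2 forms.

Q = 3.1 × 10^-10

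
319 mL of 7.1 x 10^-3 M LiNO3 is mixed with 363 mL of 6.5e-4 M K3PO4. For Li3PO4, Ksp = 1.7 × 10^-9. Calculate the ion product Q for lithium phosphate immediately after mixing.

Total volume = 319 + 363 = 682 mL.
[Li^+] = 7.1 × 10^-3 × (319/682) = 3.32 × 10^-3 M
[PO4^3-] = 6.5 × 10^-4 × (363/682) = 3.46 × 10^-4 M
Li3PO4(s) <=> 3 Li^+ + PO4^3-, so Q = [Li^+]^3[PO4^3-]
Q = (3.32 × 10^-3)^3(3.46 x 10^-4) = 1.3 x 10^-11
Q < Ksp, so no precipitate of Li3PO4 forms.

Q ≈ 1.3e-11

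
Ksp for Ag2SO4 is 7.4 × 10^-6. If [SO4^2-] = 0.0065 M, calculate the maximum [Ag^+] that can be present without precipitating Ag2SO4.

Ag2SO4(s) ⇌ 2 Ag^+(aq) + SO4^2-(aq)
Ksp = [Ag^+]^2[SO4^2-]
Precipitation begins when Q = Ksp. With [SO4^2-] = 0.0065 M:
7.4 × 10^-6 = (0.0065) × [Ag^+]^2
[Ag^+] = (7.4 × 10^-6 / 6.5 × 10^-3)^(1/2) = 3.4 × 10^-2 M

[Ag^+] ≈ 3.4e-2 M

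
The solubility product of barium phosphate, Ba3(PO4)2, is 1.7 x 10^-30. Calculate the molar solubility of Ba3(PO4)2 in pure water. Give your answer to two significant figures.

4.4 × 10^-7 M

Ba3(PO4)2(s) ⇌ 3 Ba^2+(aq) + 2 PO4^3-(aq)
Ksp = [Ba^2+]^3[PO4^3-]^2
Let s = molar solubility. Then [Ba^2+] = 3s and [PO4^3-] = 2s.
Ksp = (3s)^3(2s)^2 = 108s^5
s^5 = 1.7 x 10^-30 / 108, so s = 4.4 x 10^-7 M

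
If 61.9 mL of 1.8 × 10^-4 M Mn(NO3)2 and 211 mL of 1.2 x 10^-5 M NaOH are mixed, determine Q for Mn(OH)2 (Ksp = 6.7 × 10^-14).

Total volume = 61.9 + 211 = 272.9 mL.
[Mn^2+] = 1.8 × 10^-4 × (61.9/272.9) = 4.08 x 10^-5 M
[OH^-] = 1.2 x 10^-5 × (211/272.9) = 9.28 x 10^-6 M
Mn(OH)2(s) ⇌ Mn^2+ + 2 OH^-, so Q = [Mn^2+][OH^-]^2
Q = (4.08 × 10^-5)(9.28 x 10^-6)^2 = 3.5 × 10^-15
Q < Ksp, so no precipitate of Mn(OH)2 forms.

Q = 3.5 × 10^-15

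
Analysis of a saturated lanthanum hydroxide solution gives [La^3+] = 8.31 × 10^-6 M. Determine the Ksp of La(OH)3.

Ksp = 1.29 × 10^-19

La(OH)3(s) ⇌ La^3+(aq) + 3 OH^-(aq)
Stoichiometry gives [OH^-] = (3/1)[La^3+] = 2.493 x 10^-5 M.
Ksp = [La^3+][OH^-]^3
Ksp = 8.31 x 10^-6 × (2.493 × 10^-5)^3 = 1.29 × 10^-19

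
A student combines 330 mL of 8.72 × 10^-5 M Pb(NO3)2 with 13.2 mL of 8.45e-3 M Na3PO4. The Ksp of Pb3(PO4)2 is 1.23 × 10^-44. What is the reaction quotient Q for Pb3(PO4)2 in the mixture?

Q = 6.23 × 10^-20

Total volume = 330 + 13.2 = 343.2 mL.
[Pb^2+] = 8.72 × 10^-5 × (330/343.2) = 8.385 x 10^-5 M
[PO4^3-] = 8.45 × 10^-3 × (13.2/343.2) = 3.250 × 10^-4 M
Pb3(PO4)2(s) ⇌ 3 Pb^2+ + 2 PO4^3-, so Q = [Pb^2+]^3[PO4^3-]^2
Q = (8.385 × 10^-5)^3(3.250 × 10^-4)^2 = 6.23 x 10^-20
Q > Ksp, so Pb3(PO4)2 will precipitate.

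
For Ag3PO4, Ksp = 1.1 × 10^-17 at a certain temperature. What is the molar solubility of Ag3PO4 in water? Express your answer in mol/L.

Ag3PO4(s) <=> 3 Ag^+(aq) + PO4^3-(aq)
Ksp = [Ag^+]^3[PO4^3-]
With molar solubility s: [Ag^+] = 3s, [PO4^3-] = s.
So Ksp = (3s)^3 × s = 27s^4
Solving, s = (1.1 × 10^-17/27)^(1/4) = 2.5 x 10^-5 M

s = 2.5 x 10^-5 M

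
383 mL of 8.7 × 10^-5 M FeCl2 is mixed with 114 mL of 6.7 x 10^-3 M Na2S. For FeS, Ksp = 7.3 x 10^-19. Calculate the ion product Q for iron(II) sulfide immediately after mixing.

1.0 × 10^-7

Total volume = 383 + 114 = 497 mL.
[Fe^2+] = 8.7 x 10^-5 × (383/497) = 6.70 x 10^-5 M
[S^2-] = 6.7 x 10^-3 × (114/497) = 1.54 × 10^-3 M
FeS(s) <=> Fe^2+ + S^2-, so Q = [Fe^2+][S^2-]
Q = (6.70 x 10^-5)(1.54 × 10^-3) = 1.0 x 10^-7
Q > Ksp, so FeS will precipitate.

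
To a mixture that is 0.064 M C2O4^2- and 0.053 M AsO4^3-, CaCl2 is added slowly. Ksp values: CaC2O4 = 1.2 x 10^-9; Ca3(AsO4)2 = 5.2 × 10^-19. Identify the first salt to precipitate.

Each salt begins to precipitate when Q = Ksp, i.e. when [Ca^2+] reaches its threshold.
For CaC2O4: 1.2 x 10^-9 = 0.064 × [Ca^2+]  ⇒  [Ca^2+] = 1.9 × 10^-8 M.
For Ca3(AsO4)2: 5.2 × 10^-19 = (0.053)^2 × [Ca^2+]^3  ⇒  [Ca^2+] = 5.7 × 10^-6 M.
The salt with the lower threshold [Ca^2+] precipitates first: CaC2O4.

CaC2O4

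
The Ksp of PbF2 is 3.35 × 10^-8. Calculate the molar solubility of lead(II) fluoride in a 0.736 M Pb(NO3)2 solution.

PbF2(s) ⇌ Pb^2+ + 2 F^-
Ksp = [Pb^2+][F^-]^2
Let s be the molar solubility in this solution. [Pb^2+] = 0.736 + s ≈ 0.736, [F^-] = 2s (Ksp is small, so little additional dissolves).
Ksp ≈ 0.736 × (2s)^2
s = 1.07 × 10^-4 M
Check: s = 1.1 × 10^-4 ≪ 0.736, so the approximation is valid.

1.07 × 10^-4 M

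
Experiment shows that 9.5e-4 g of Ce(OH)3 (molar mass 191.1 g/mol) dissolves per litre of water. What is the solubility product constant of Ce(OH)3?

1.6 × 10^-20

Molar solubility s = (9.5 × 10^-4 g/L) / (191.1 g/mol) = 4.97 × 10^-6 M.
Ce(OH)3(s) ⇌ Ce^3+ + 3 OH^-
For each mole of Ce(OH)3 that dissolves: [Ce^3+] = s, [OH^-] = 3s.
Ksp = [Ce^3+][OH^-]^3
Substituting: Ksp = s(3s)^3 = 27s^4
Ksp = 27 × (4.97 x 10^-6)^4 = 1.6 x 10^-20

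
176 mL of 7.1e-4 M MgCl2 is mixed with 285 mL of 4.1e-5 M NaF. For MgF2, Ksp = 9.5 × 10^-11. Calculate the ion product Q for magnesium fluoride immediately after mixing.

Total volume = 176 + 285 = 461 mL.
[Mg^2+] = 7.1 × 10^-4 × (176/461) = 2.71 × 10^-4 M
[F^-] = 4.1 x 10^-5 × (285/461) = 2.53 × 10^-5 M
MgF2(s) ⇌ Mg^2+ + 2 F^-, so Q = [Mg^2+][F^-]^2
Q = (2.71 × 10^-4)(2.53 × 10^-5)^2 = 1.7 × 10^-13
Q < Ksp, so no precipitate of MgF2 forms.

Q = 1.7 x 10^-13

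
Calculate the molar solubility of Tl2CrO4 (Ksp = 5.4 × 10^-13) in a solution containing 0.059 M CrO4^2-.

Tl2CrO4(s) ⇌ 2 Tl^+ + CrO4^2-
Ksp = [Tl^+]^2[CrO4^2-]
Let s = moles of Tl2CrO4 that dissolve per litre. [Tl^+] = 2s, [CrO4^2-] = 0.059 + s ≈ 0.059 (common-ion effect: CrO4^2- is already 0.059 M).
Ksp ≈ (2s)^2 × 0.059
s = 1.5 x 10^-6 M
Check: s = 1.5 × 10^-6 ≪ 0.059, so the approximation is valid.

s = 1.5e-6 M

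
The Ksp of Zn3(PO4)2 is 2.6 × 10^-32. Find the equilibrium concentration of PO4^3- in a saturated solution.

Zn3(PO4)2(s) <=> 3 Zn^2+ + 2 PO4^3-
Ksp = [Zn^2+]^3[PO4^3-]^2
For each mole of Zn3(PO4)2 that dissolves: [Zn^2+] = 3s, [PO4^3-] = 2s.
Ksp = (3s)^3(2s)^2 = 108s^5
Solving, s = (2.6 × 10^-32/108)^(1/5) = 1.89 × 10^-7 M
[PO4^3-] = 2s = 3.8 × 10^-7 M

[PO4^3-] = 3.8 × 10^-7 M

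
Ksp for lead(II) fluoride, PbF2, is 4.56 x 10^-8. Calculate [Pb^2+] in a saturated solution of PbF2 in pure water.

[Pb^2+] = 2.25 x 10^-3 M

PbF2(s) ⇌ Pb^2+(aq) + 2 F^-(aq)
Ksp = [Pb^2+][F^-]^2
For each mole of PbF2 that dissolves: [Pb^2+] = s, [F^-] = 2s.
So Ksp = s × (2s)^2 = 4s^3
Solving, s = (4.56 x 10^-8/4)^(1/3) = 2.251 x 10^-3 M
[Pb^2+] = s = 2.25 × 10^-3 M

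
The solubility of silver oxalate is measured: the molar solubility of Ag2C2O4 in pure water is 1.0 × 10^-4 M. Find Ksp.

Ksp ≈ 4.0 × 10^-12

Ag2C2O4(s) ⇌ 2 Ag^+(aq) + C2O4^2-(aq)
For each mole of Ag2C2O4 that dissolves: [Ag^+] = 2s, [C2O4^2-] = s.
Ksp = [Ag^+]^2[C2O4^2-]
Substituting: Ksp = (2s)^2s = 4s^3
With s = 1.0 × 10^-4: Ksp = 4.0 × 10^-12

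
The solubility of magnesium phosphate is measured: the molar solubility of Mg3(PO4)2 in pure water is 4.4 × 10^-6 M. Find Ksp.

Mg3(PO4)2(s) ⇌ 3 Mg^2+(aq) + 2 PO4^3-(aq)
If s mol/L of Mg3(PO4)2 dissolves, [Mg^2+] = 3s and [PO4^3-] = 2s.
Ksp = [Mg^2+]^3[PO4^3-]^2
Substituting: Ksp = (3s)^3(2s)^2 = 108s^5
With s = 4.4 x 10^-6: Ksp = 1.8 × 10^-25

Ksp = 1.8 x 10^-25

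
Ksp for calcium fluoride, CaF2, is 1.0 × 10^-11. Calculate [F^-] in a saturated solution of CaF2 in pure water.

[F^-] = 2.7 x 10^-4 M

CaF2(s) <=> Ca^2+(aq) + 2 F^-(aq)
Ksp = [Ca^2+][F^-]^2
For each mole of CaF2 that dissolves: [Ca^2+] = s, [F^-] = 2s.
Substituting: Ksp = s(2s)^2 = 4s^3
s = (1.0 × 10^-11 / 4)^(1/3) = 1.36 x 10^-4 M
[F^-] = 2s = 2.7 x 10^-4 M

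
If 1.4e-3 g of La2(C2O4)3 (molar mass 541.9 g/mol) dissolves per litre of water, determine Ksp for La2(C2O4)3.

Molar solubility s = (1.4 × 10^-3 g/L) / (541.9 g/mol) = 2.58 × 10^-6 M.
La2(C2O4)3(s) ⇌ 2 La^3+ + 3 C2O4^2-
If s mol/L of La2(C2O4)3 dissolves, [La^3+] = 2s and [C2O4^2-] = 3s.
Ksp = [La^3+]^2[C2O4^2-]^3
Ksp = (2s)^2(3s)^3 = 108s^5
With s = 2.58 × 10^-6: Ksp = 1.2 × 10^-26

1.2e-26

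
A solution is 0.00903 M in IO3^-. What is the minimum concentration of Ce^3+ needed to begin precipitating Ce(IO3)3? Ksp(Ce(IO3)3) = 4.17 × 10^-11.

[Ce^3+] = 5.66 × 10^-5 M

Ce(IO3)3(s) ⇌ Ce^3+(aq) + 3 IO3^-(aq)
Ksp = [Ce^3+][IO3^-]^3
Precipitation begins when Q = Ksp. With [IO3^-] = 0.00903 M:
4.17 × 10^-11 = (0.00903)^3 × [Ce^3+]
[Ce^3+] = (4.17 × 10^-11 / 7.363 × 10^-7) = 5.66 × 10^-5 M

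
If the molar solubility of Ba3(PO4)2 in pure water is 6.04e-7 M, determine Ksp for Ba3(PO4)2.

Ksp ≈ 8.68 x 10^-30

Ba3(PO4)2(s) ⇌ 3 Ba^2+(aq) + 2 PO4^3-(aq)
For each mole of Ba3(PO4)2 that dissolves: [Ba^2+] = 3s, [PO4^3-] = 2s.
Ksp = [Ba^2+]^3[PO4^3-]^2
Substituting: Ksp = (3s)^3(2s)^2 = 108s^5
Ksp = 108 × (6.04 x 10^-7)^5 = 8.68 × 10^-30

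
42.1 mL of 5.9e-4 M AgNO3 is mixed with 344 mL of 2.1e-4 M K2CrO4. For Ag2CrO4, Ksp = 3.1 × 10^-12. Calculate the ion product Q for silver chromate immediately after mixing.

Total volume = 42.1 + 344 = 386.1 mL.
[Ag^+] = 5.9 × 10^-4 × (42.1/386.1) = 6.43 × 10^-5 M
[CrO4^2-] = 2.1 × 10^-4 × (344/386.1) = 1.87 × 10^-4 M
Ag2CrO4(s) ⇌ 2 Ag^+(aq) + CrO4^2-(aq), so Q = [Ag^+]^2[CrO4^2-]
Q = (6.43 x 10^-5)^2(1.87 x 10^-4) = 7.7 x 10^-13
Q < Ksp, so no precipitate of Ag2CrO4 forms.

Q = 7.7 x 10^-13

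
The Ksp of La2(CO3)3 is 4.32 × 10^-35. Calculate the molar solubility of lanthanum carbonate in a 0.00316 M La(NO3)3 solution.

s ≈ 5.43 × 10^-11 M

La2(CO3)3(s) ⇌ 2 La^3+(aq) + 3 CO3^2-(aq)
Ksp = [La^3+]^2[CO3^2-]^3
If s mol/L dissolves here, [La^3+] = 0.00316 + 2s ≈ 0.00316, [CO3^2-] = 3s (since La^3+ from La(NO3)3 dominates).
Ksp ≈ (0.00316)^2 × (3s)^3
s = 5.43 × 10^-11 M
Check: 2s = 1.1 × 10^-10 ≪ 0.00316, so the approximation is valid.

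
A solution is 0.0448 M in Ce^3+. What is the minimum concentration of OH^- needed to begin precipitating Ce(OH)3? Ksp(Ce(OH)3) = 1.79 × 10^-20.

7.37 × 10^-7 M

Ce(OH)3(s) <=> Ce^3+(aq) + 3 OH^-(aq)
Ksp = [Ce^3+][OH^-]^3
Precipitation begins when Q = Ksp. With [Ce^3+] = 0.0448 M:
1.79 × 10^-20 = (0.0448) × [OH^-]^3
[OH^-] = (1.79 × 10^-20 / 4.48 × 10^-2)^(1/3) = 7.37 × 10^-7 M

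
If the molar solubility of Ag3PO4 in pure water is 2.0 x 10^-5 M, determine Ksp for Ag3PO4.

4.3 × 10^-18

Ag3PO4(s) ⇌ 3 Ag^+(aq) + PO4^3-(aq)
With molar solubility s: [Ag^+] = 3s, [PO4^3-] = s.
Ksp = [Ag^+]^3[PO4^3-]
Substituting: Ksp = (3s)^3s = 27s^4
Ksp = 27 × (2.0 × 10^-5)^4 = 4.3 × 10^-18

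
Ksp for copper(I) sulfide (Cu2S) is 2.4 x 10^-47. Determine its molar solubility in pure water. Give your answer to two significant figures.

1.8 × 10^-16 M

Cu2S(s) ⇌ 2 Cu^+ + S^2-
Ksp = [Cu^+]^2[S^2-]
If s mol/L of Cu2S dissolves, [Cu^+] = 2s and [S^2-] = s.
So Ksp = (2s)^2 × s = 4s^3
Solving, s = (2.4 x 10^-47/4)^(1/3) = 1.8 × 10^-16 M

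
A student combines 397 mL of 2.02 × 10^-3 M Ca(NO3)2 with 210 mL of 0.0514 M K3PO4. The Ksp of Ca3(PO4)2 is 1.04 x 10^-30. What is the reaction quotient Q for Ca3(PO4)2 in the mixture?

7.29e-13

Total volume = 397 + 210 = 607 mL.
[Ca^2+] = 2.02 × 10^-3 × (397/607) = 1.321 × 10^-3 M
[PO4^3-] = 5.14 x 10^-2 × (210/607) = 1.778 × 10^-2 M
Ca3(PO4)2(s) ⇌ 3 Ca^2+ + 2 PO4^3-, so Q = [Ca^2+]^3[PO4^3-]^2
Q = (1.321 × 10^-3)^3(1.778 × 10^-2)^2 = 7.29 x 10^-13
Q > Ksp, so Ca3(PO4)2 will precipitate.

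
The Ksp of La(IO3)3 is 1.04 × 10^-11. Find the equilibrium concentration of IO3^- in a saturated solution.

La(IO3)3(s) ⇌ La^3+(aq) + 3 IO3^-(aq)
Ksp = [La^3+][IO3^-]^3
If s mol/L of La(IO3)3 dissolves, [La^3+] = s and [IO3^-] = 3s.
So Ksp = s × (3s)^3 = 27s^4
s^4 = 1.04 × 10^-11 / 27, so s = 7.878 × 10^-4 M
[IO3^-] = 3s = 2.36 × 10^-3 M

[IO3^-] ≈ 2.36e-3 M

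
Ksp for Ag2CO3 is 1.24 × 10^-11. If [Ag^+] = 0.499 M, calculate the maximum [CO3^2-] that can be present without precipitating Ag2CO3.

4.98 × 10^-11 M

Ag2CO3(s) <=> 2 Ag^+ + CO3^2-
Ksp = [Ag^+]^2[CO3^2-]
Precipitation begins when Q = Ksp. With [Ag^+] = 0.499 M:
1.24 × 10^-11 = (0.499)^2 × [CO3^2-]
[CO3^2-] = (1.24 × 10^-11 / 2.490 x 10^-1) = 4.98 × 10^-11 M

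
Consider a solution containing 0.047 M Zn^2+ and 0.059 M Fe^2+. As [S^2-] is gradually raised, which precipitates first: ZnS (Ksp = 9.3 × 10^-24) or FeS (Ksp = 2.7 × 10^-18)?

ZnS

Precipitation of each salt starts when its ion product equals its Ksp.
For ZnS: 9.3 × 10^-24 = 0.047 × [S^2-]  ⇒  [S^2-] = 2.0 × 10^-22 M.
For FeS: 2.7 × 10^-18 = 0.059 × [S^2-]  ⇒  [S^2-] = 4.6 × 10^-17 M.
The salt with the lower threshold [S^2-] precipitates first: ZnS.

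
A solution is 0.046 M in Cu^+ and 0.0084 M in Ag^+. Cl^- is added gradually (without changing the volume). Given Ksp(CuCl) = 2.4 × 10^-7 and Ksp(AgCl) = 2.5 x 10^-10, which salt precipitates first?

Precipitation of each salt starts when its ion product equals its Ksp.
For CuCl: 2.4 × 10^-7 = 0.046 × [Cl^-]  ⇒  [Cl^-] = 5.2 x 10^-6 M.
For AgCl: 2.5 x 10^-10 = 0.0084 × [Cl^-]  ⇒  [Cl^-] = 3.0 × 10^-8 M.
The salt with the lower threshold [Cl^-] precipitates first: AgCl.

AgCl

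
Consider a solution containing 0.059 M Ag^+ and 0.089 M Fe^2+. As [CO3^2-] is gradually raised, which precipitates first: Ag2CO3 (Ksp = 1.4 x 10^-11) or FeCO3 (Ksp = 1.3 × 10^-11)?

Each salt begins to precipitate when Q = Ksp, i.e. when [CO3^2-] reaches its threshold.
For Ag2CO3: 1.4 x 10^-11 = (0.059)^2 × [CO3^2-]  ⇒  [CO3^2-] = 4.0 × 10^-9 M.
For FeCO3: 1.3 × 10^-11 = 0.089 × [CO3^2-]  ⇒  [CO3^2-] = 1.5 × 10^-10 M.
The salt with the lower threshold [CO3^2-] precipitates first: FeCO3.

FeCO3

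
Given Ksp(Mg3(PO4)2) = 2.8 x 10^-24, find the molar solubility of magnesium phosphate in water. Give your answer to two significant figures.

Mg3(PO4)2(s) ⇌ 3 Mg^2+(aq) + 2 PO4^3-(aq)
Ksp = [Mg^2+]^3[PO4^3-]^2
For each mole of Mg3(PO4)2 that dissolves: [Mg^2+] = 3s, [PO4^3-] = 2s.
So Ksp = (3s)^3 × (2s)^2 = 108s^5
Solving, s = (2.8 x 10^-24/108)^(1/5) = 7.6 × 10^-6 M

7.6e-6 M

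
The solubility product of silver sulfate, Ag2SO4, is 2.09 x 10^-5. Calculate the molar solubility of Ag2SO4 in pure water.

Ag2SO4(s) ⇌ 2 Ag^+(aq) + SO4^2-(aq)
Ksp = [Ag^+]^2[SO4^2-]
If s mol/L of Ag2SO4 dissolves, [Ag^+] = 2s and [SO4^2-] = s.
Ksp = (2s)^2s = 4s^3
Solving, s = (2.09 x 10^-5/4)^(1/3) = 1.74 x 10^-2 M

s = 1.74 × 10^-2 M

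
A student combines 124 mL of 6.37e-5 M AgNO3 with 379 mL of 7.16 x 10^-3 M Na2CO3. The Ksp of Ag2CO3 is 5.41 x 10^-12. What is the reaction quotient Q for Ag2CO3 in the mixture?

Total volume = 124 + 379 = 503 mL.
[Ag^+] = 6.37 x 10^-5 × (124/503) = 1.570 × 10^-5 M
[CO3^2-] = 7.16 × 10^-3 × (379/503) = 5.395 × 10^-3 M
Ag2CO3(s) <=> 2 Ag^+(aq) + CO3^2-(aq), so Q = [Ag^+]^2[CO3^2-]
Q = (1.570 × 10^-5)^2(5.395 × 10^-3) = 1.33 x 10^-12
Q < Ksp, so no precipitate of Ag2CO3 forms.

Q = 1.33e-12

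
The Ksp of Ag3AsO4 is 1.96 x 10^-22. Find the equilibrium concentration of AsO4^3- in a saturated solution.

Ag3AsO4(s) <=> 3 Ag^+(aq) + AsO4^3-(aq)
Ksp = [Ag^+]^3[AsO4^3-]
If s mol/L of Ag3AsO4 dissolves, [Ag^+] = 3s and [AsO4^3-] = s.
Substituting: Ksp = (3s)^3s = 27s^4
s^4 = 1.96 x 10^-22 / 27, so s = 1.641 × 10^-6 M
[AsO4^3-] = s = 1.64 x 10^-6 M

[AsO4^3-] = 1.64 x 10^-6 M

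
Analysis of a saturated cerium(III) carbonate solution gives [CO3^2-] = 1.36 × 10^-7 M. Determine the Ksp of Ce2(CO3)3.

Ce2(CO3)3(s) ⇌ 2 Ce^3+(aq) + 3 CO3^2-(aq)
Stoichiometry gives [Ce^3+] = (2/3)[CO3^2-] = 9.067 × 10^-8 M.
Ksp = [Ce^3+]^2[CO3^2-]^3
Ksp = (9.067 × 10^-8)^2 × (1.36 × 10^-7)^3 = 2.07 x 10^-35

Ksp ≈ 2.07e-35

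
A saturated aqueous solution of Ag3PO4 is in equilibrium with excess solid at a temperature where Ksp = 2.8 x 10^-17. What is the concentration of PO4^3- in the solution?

3.2 × 10^-5 M

Ag3PO4(s) ⇌ 3 Ag^+ + PO4^3-
Ksp = [Ag^+]^3[PO4^3-]
With molar solubility s: [Ag^+] = 3s, [PO4^3-] = s.
Substituting: Ksp = (3s)^3s = 27s^4
s = (2.8 x 10^-17 / 27)^(1/4) = 3.19 × 10^-5 M
[PO4^3-] = s = 3.2 × 10^-5 M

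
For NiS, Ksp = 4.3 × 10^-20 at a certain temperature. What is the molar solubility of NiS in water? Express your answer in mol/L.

s ≈ 2.1 x 10^-10 M

NiS(s) <=> Ni^2+ + S^2-
Ksp = [Ni^2+][S^2-]
With molar solubility s: [Ni^2+] = s, [S^2-] = s.
Ksp = s^2
s = (4.3 × 10^-20)^(1/2) = 2.1 × 10^-10 M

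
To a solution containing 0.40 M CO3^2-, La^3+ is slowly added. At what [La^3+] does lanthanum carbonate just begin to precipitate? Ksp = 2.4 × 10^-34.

[La^3+] ≈ 6.1 x 10^-17 M

La2(CO3)3(s) ⇌ 2 La^3+ + 3 CO3^2-
Ksp = [La^3+]^2[CO3^2-]^3
Precipitation begins when Q = Ksp. With [CO3^2-] = 0.40 M:
2.4 × 10^-34 = (0.40)^3 × [La^3+]^2
[La^3+] = (2.4 × 10^-34 / 6.40 x 10^-2)^(1/2) = 6.1 x 10^-17 M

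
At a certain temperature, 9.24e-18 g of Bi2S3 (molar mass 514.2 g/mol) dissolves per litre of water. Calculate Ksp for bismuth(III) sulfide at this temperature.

2.02 × 10^-97

Molar solubility s = (9.24 × 10^-18 g/L) / (514.2 g/mol) = 1.797 × 10^-20 M.
Bi2S3(s) ⇌ 2 Bi^3+ + 3 S^2-
For each mole of Bi2S3 that dissolves: [Bi^3+] = 2s, [S^2-] = 3s.
Ksp = [Bi^3+]^2[S^2-]^3
Substituting: Ksp = (2s)^2(3s)^3 = 108s^5
Ksp = 108 × (1.797 × 10^-20)^5 = 2.02 × 10^-97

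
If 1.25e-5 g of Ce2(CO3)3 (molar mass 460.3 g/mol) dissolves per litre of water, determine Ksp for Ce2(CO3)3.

Ksp ≈ 1.60 × 10^-36

Molar solubility s = (1.25 × 10^-5 g/L) / (460.3 g/mol) = 2.716 × 10^-8 M.
Ce2(CO3)3(s) ⇌ 2 Ce^3+(aq) + 3 CO3^2-(aq)
With molar solubility s: [Ce^3+] = 2s, [CO3^2-] = 3s.
Ksp = [Ce^3+]^2[CO3^2-]^3
Ksp = (2s)^2(3s)^3 = 108s^5
Ksp = 108 × (2.716 x 10^-8)^5 = 1.60 × 10^-36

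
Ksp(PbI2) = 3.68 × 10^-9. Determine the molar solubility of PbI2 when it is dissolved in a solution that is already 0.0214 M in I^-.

PbI2(s) ⇌ Pb^2+(aq) + 2 I^-(aq)
Ksp = [Pb^2+][I^-]^2
If s mol/L dissolves here, [Pb^2+] = s, [I^-] = 0.0214 + 2s ≈ 0.0214 (common-ion effect: I^- is already 0.0214 M).
Ksp ≈ s × (0.0214)^2
s = 8.04 × 10^-6 M
Check: 2s = 1.6 × 10^-5 ≪ 0.0214, so the approximation is valid.

8.04e-6 M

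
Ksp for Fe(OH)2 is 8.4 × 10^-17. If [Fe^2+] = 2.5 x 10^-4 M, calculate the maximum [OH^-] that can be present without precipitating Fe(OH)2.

[OH^-] = 5.8 × 10^-7 M

Fe(OH)2(s) ⇌ Fe^2+ + 2 OH^-
Ksp = [Fe^2+][OH^-]^2
Precipitation begins when Q = Ksp. With [Fe^2+] = 2.5 x 10^-4 M:
8.4 × 10^-17 = (2.5 x 10^-4) × [OH^-]^2
[OH^-] = (8.4 × 10^-17 / 2.5 x 10^-4)^(1/2) = 5.8 × 10^-7 M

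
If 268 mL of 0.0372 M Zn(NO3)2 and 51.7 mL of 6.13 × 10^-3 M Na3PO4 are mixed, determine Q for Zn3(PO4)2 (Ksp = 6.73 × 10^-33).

Total volume = 268 + 51.7 = 319.7 mL.
[Zn^2+] = 3.72 x 10^-2 × (268/319.7) = 3.118 × 10^-2 M
[PO4^3-] = 6.13 × 10^-3 × (51.7/319.7) = 9.913 × 10^-4 M
Zn3(PO4)2(s) <=> 3 Zn^2+(aq) + 2 PO4^3-(aq), so Q = [Zn^2+]^3[PO4^3-]^2
Q = (3.118 × 10^-2)^3(9.913 × 10^-4)^2 = 2.98 × 10^-11
Q > Ksp, so Zn3(PO4)2 will precipitate.

2.98 x 10^-11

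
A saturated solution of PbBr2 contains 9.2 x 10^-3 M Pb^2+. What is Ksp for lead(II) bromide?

PbBr2(s) ⇌ Pb^2+(aq) + 2 Br^-(aq)
Stoichiometry gives [Br^-] = (2/1)[Pb^2+] = 1.84 x 10^-2 M.
Ksp = [Pb^2+][Br^-]^2
Ksp = 9.2 × 10^-3 × (1.84 x 10^-2)^2 = 3.1 × 10^-6

Ksp ≈ 3.1e-6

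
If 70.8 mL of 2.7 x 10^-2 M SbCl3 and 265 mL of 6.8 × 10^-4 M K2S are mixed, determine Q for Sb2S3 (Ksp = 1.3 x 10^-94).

Q = 5.0 × 10^-15

Total volume = 70.8 + 265 = 335.8 mL.
[Sb^3+] = 2.7 × 10^-2 × (70.8/335.8) = 5.69 x 10^-3 M
[S^2-] = 6.8 × 10^-4 × (265/335.8) = 5.37 × 10^-4 M
Sb2S3(s) ⇌ 2 Sb^3+(aq) + 3 S^2-(aq), so Q = [Sb^3+]^2[S^2-]^3
Q = (5.69 × 10^-3)^2(5.37 × 10^-4)^3 = 5.0 x 10^-15
Q > Ksp, so Sb2S3 will precipitate.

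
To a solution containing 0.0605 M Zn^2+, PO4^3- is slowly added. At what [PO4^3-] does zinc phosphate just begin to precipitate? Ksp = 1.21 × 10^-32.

7.39e-15 M

Zn3(PO4)2(s) <=> 3 Zn^2+ + 2 PO4^3-
Ksp = [Zn^2+]^3[PO4^3-]^2
Precipitation begins when Q = Ksp. With [Zn^2+] = 0.0605 M:
1.21 × 10^-32 = (0.0605)^3 × [PO4^3-]^2
[PO4^3-] = (1.21 × 10^-32 / 2.214 x 10^-4)^(1/2) = 7.39 × 10^-15 M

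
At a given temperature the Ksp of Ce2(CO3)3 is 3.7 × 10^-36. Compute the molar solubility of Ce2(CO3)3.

Ce2(CO3)3(s) ⇌ 2 Ce^3+(aq) + 3 CO3^2-(aq)
Ksp = [Ce^3+]^2[CO3^2-]^3
If s mol/L of Ce2(CO3)3 dissolves, [Ce^3+] = 2s and [CO3^2-] = 3s.
Ksp = (2s)^2(3s)^3 = 108s^5
s = (3.7 × 10^-36 / 108)^(1/5) = 3.2 × 10^-8 M

3.2 × 10^-8 M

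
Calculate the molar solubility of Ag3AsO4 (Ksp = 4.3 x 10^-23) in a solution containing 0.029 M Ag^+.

Ag3AsO4(s) ⇌ 3 Ag^+ + AsO4^3-
Ksp = [Ag^+]^3[AsO4^3-]
If s mol/L dissolves here, [Ag^+] = 0.029 + 3s ≈ 0.029, [AsO4^3-] = s (Ksp is small, so little additional dissolves).
Ksp ≈ (0.029)^3 × s
s = 1.8 × 10^-18 M
Check: 3s = 5.3 x 10^-18 ≪ 0.029, so the approximation is valid.

s ≈ 1.8e-18 M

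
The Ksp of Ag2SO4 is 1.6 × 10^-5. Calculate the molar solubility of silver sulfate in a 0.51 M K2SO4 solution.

Ag2SO4(s) <=> 2 Ag^+ + SO4^2-
Ksp = [Ag^+]^2[SO4^2-]
Let s be the molar solubility in this solution. [Ag^+] = 2s, [SO4^2-] = 0.51 + s ≈ 0.51 (Ksp is small, so little additional dissolves).
Ksp ≈ (2s)^2 × 0.51
s = 2.8 × 10^-3 M
Check: s = 2.8 × 10^-3 ≪ 0.51, so the approximation is valid.

2.8e-3 M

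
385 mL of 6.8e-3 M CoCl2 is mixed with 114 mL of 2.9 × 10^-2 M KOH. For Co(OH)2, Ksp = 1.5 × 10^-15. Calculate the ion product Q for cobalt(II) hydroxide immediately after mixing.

Total volume = 385 + 114 = 499 mL.
[Co^2+] = 6.8 x 10^-3 × (385/499) = 5.25 x 10^-3 M
[OH^-] = 2.9 × 10^-2 × (114/499) = 6.63 × 10^-3 M
Co(OH)2(s) ⇌ Co^2+(aq) + 2 OH^-(aq), so Q = [Co^2+][OH^-]^2
Q = (5.25 x 10^-3)(6.63 x 10^-3)^2 = 2.3 × 10^-7
Q > Ksp, so Co(OH)2 will precipitate.

2.3 × 10^-7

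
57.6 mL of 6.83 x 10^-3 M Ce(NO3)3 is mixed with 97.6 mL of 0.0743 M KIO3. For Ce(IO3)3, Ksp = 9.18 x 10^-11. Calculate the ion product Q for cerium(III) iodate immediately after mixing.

Total volume = 57.6 + 97.6 = 155.2 mL.
[Ce^3+] = 6.83 × 10^-3 × (57.6/155.2) = 2.535 x 10^-3 M
[IO3^-] = 7.43 × 10^-2 × (97.6/155.2) = 4.672 × 10^-2 M
Ce(IO3)3(s) ⇌ Ce^3+(aq) + 3 IO3^-(aq), so Q = [Ce^3+][IO3^-]^3
Q = (2.535 x 10^-3)(4.672 × 10^-2)^3 = 2.59 × 10^-7
Q > Ksp, so Ce(IO3)3 will precipitate.

Q = 2.59 × 10^-7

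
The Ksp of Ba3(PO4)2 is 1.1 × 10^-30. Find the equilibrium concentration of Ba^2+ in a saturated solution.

Ba3(PO4)2(s) ⇌ 3 Ba^2+(aq) + 2 PO4^3-(aq)
Ksp = [Ba^2+]^3[PO4^3-]^2
If s mol/L of Ba3(PO4)2 dissolves, [Ba^2+] = 3s and [PO4^3-] = 2s.
Ksp = (3s)^3(2s)^2 = 108s^5
Solving, s = (1.1 × 10^-30/108)^(1/5) = 4.00 × 10^-7 M
[Ba^2+] = 3s = 1.2 × 10^-6 M

[Ba^2+] = 1.2e-6 M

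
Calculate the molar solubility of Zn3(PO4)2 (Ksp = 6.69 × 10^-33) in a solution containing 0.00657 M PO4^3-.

1.79 × 10^-10 M

Zn3(PO4)2(s) ⇌ 3 Zn^2+(aq) + 2 PO4^3-(aq)
Ksp = [Zn^2+]^3[PO4^3-]^2
Let s be the molar solubility in this solution. [Zn^2+] = 3s, [PO4^3-] = 0.00657 + 2s ≈ 0.00657 (common-ion effect: PO4^3- is already 0.00657 M).
Ksp ≈ (3s)^3 × (0.00657)^2
s = 1.79 × 10^-10 M
Check: 2s = 3.6 × 10^-10 ≪ 0.00657, so the approximation is valid.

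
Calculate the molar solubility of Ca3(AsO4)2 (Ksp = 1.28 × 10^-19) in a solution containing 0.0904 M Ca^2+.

s ≈ 6.58 × 10^-9 M

Ca3(AsO4)2(s) <=> 3 Ca^2+ + 2 AsO4^3-
Ksp = [Ca^2+]^3[AsO4^3-]^2
If s mol/L dissolves here, [Ca^2+] = 0.0904 + 3s ≈ 0.0904, [AsO4^3-] = 2s (common-ion effect: Ca^2+ is already 0.0904 M).
Ksp ≈ (0.0904)^3 × (2s)^2
s = 6.58 × 10^-9 M
Check: 3s = 2.0 × 10^-8 ≪ 0.0904, so the approximation is valid.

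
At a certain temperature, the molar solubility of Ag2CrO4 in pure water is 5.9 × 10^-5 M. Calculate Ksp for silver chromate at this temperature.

8.2 × 10^-13

Ag2CrO4(s) ⇌ 2 Ag^+(aq) + CrO4^2-(aq)
With molar solubility s: [Ag^+] = 2s, [CrO4^2-] = s.
Ksp = [Ag^+]^2[CrO4^2-]
So Ksp = (2s)^2 × s = 4s^3
Ksp = 4 × (5.9 × 10^-5)^3 = 8.2 × 10^-13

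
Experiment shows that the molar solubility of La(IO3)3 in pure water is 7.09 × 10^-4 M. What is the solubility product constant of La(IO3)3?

La(IO3)3(s) <=> La^3+ + 3 IO3^-
For each mole of La(IO3)3 that dissolves: [La^3+] = s, [IO3^-] = 3s.
Ksp = [La^3+][IO3^-]^3
So Ksp = s × (3s)^3 = 27s^4
With s = 7.09 × 10^-4: Ksp = 6.82 × 10^-12

Ksp ≈ 6.82 x 10^-12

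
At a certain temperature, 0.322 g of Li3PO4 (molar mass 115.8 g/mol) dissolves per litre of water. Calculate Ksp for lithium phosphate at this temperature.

Molar solubility s = (3.22 x 10^-1 g/L) / (115.8 g/mol) = 2.781 × 10^-3 M.
Li3PO4(s) ⇌ 3 Li^+ + PO4^3-
If s mol/L of Li3PO4 dissolves, [Li^+] = 3s and [PO4^3-] = s.
Ksp = [Li^+]^3[PO4^3-]
So Ksp = (3s)^3 × s = 27s^4
With s = 2.781 × 10^-3: Ksp = 1.61 × 10^-9

Ksp ≈ 1.61e-9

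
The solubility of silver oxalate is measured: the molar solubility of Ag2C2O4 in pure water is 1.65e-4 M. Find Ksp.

Ag2C2O4(s) <=> 2 Ag^+ + C2O4^2-
Let s = molar solubility. Then [Ag^+] = 2s and [C2O4^2-] = s.
Ksp = [Ag^+]^2[C2O4^2-]
Substituting: Ksp = (2s)^2s = 4s^3
Ksp = 4 × (1.65 × 10^-4)^3 = 1.80 × 10^-11

Ksp = 1.80e-11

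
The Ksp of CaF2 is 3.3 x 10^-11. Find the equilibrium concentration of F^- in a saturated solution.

4.0 × 10^-4 M

CaF2(s) ⇌ Ca^2+(aq) + 2 F^-(aq)
Ksp = [Ca^2+][F^-]^2
If s mol/L of CaF2 dissolves, [Ca^2+] = s and [F^-] = 2s.
Substituting: Ksp = s(2s)^2 = 4s^3
Solving, s = (3.3 x 10^-11/4)^(1/3) = 2.02 × 10^-4 M
[F^-] = 2s = 4.0 × 10^-4 M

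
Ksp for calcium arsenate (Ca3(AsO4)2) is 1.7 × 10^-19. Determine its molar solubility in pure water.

6.9e-5 M

Ca3(AsO4)2(s) ⇌ 3 Ca^2+ + 2 AsO4^3-
Ksp = [Ca^2+]^3[AsO4^3-]^2
With molar solubility s: [Ca^2+] = 3s, [AsO4^3-] = 2s.
Ksp = (3s)^3(2s)^2 = 108s^5
s^5 = 1.7 × 10^-19 / 108, so s = 6.9 × 10^-5 M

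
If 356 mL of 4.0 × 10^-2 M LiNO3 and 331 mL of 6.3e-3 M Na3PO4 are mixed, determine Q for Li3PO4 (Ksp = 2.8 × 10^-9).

2.7 × 10^-8

Total volume = 356 + 331 = 687 mL.
[Li^+] = 4.0 × 10^-2 × (356/687) = 2.07 × 10^-2 M
[PO4^3-] = 6.3 × 10^-3 × (331/687) = 3.04 × 10^-3 M
Li3PO4(s) ⇌ 3 Li^+ + PO4^3-, so Q = [Li^+]^3[PO4^3-]
Q = (2.07 x 10^-2)^3(3.04 × 10^-3) = 2.7 × 10^-8
Q > Ksp, so Li3PO4 will precipitate.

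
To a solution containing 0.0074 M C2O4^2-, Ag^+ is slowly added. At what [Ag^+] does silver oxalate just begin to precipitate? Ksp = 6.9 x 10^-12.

Ag2C2O4(s) ⇌ 2 Ag^+ + C2O4^2-
Ksp = [Ag^+]^2[C2O4^2-]
Precipitation begins when Q = Ksp. With [C2O4^2-] = 0.0074 M:
6.9 x 10^-12 = (0.0074) × [Ag^+]^2
[Ag^+] = (6.9 x 10^-12 / 7.4 × 10^-3)^(1/2) = 3.1 x 10^-5 M

[Ag^+] = 3.1e-5 M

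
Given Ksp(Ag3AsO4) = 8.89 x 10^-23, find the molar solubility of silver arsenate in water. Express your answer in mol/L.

s ≈ 1.35 × 10^-6 M

Ag3AsO4(s) ⇌ 3 Ag^+ + AsO4^3-
Ksp = [Ag^+]^3[AsO4^3-]
With molar solubility s: [Ag^+] = 3s, [AsO4^3-] = s.
So Ksp = (3s)^3 × s = 27s^4
s = (8.89 x 10^-23 / 27)^(1/4) = 1.35 × 10^-6 M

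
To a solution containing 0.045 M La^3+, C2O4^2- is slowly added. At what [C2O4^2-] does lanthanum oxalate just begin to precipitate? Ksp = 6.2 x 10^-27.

1.5 x 10^-8 M

La2(C2O4)3(s) <=> 2 La^3+(aq) + 3 C2O4^2-(aq)
Ksp = [La^3+]^2[C2O4^2-]^3
Precipitation begins when Q = Ksp. With [La^3+] = 0.045 M:
6.2 x 10^-27 = (0.045)^2 × [C2O4^2-]^3
[C2O4^2-] = (6.2 x 10^-27 / 2.03 × 10^-3)^(1/3) = 1.5 × 10^-8 M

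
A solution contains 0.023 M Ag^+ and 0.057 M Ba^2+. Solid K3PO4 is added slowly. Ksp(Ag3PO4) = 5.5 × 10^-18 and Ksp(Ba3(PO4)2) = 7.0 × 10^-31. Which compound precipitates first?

Precipitation of each salt starts when its ion product equals its Ksp.
For Ag3PO4: 5.5 × 10^-18 = (0.023)^3 × [PO4^3-]  ⇒  [PO4^3-] = 4.5 × 10^-13 M.
For Ba3(PO4)2: 7.0 × 10^-31 = (0.057)^3 × [PO4^3-]^2  ⇒  [PO4^3-] = 6.1 × 10^-14 M.
The salt with the lower threshold [PO4^3-] precipitates first: Ba3(PO4)2.

Ba3(PO4)2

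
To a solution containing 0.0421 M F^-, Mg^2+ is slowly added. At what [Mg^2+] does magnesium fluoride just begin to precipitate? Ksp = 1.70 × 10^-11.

MgF2(s) ⇌ Mg^2+(aq) + 2 F^-(aq)
Ksp = [Mg^2+][F^-]^2
Precipitation begins when Q = Ksp. With [F^-] = 0.0421 M:
1.70 × 10^-11 = (0.0421)^2 × [Mg^2+]
[Mg^2+] = (1.70 × 10^-11 / 1.772 × 10^-3) = 9.59 × 10^-9 M

9.59e-9 M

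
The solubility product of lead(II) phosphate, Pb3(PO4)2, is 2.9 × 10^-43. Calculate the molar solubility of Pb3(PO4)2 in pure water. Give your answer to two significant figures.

Pb3(PO4)2(s) <=> 3 Pb^2+ + 2 PO4^3-
Ksp = [Pb^2+]^3[PO4^3-]^2
With molar solubility s: [Pb^2+] = 3s, [PO4^3-] = 2s.
Ksp = (3s)^3(2s)^2 = 108s^5
s^5 = 2.9 × 10^-43 / 108, so s = 1.2 x 10^-9 M

s = 1.2e-9 M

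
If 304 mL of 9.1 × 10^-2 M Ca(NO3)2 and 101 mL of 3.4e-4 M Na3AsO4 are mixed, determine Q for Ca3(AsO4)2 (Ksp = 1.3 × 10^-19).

Total volume = 304 + 101 = 405 mL.
[Ca^2+] = 9.1 x 10^-2 × (304/405) = 6.83 × 10^-2 M
[AsO4^3-] = 3.4 x 10^-4 × (101/405) = 8.48 x 10^-5 M
Ca3(AsO4)2(s) ⇌ 3 Ca^2+ + 2 AsO4^3-, so Q = [Ca^2+]^3[AsO4^3-]^2
Q = (6.83 × 10^-2)^3(8.48 × 10^-5)^2 = 2.3 x 10^-12
Q > Ksp, so Ca3(AsO4)2 will precipitate.

Q = 2.3e-12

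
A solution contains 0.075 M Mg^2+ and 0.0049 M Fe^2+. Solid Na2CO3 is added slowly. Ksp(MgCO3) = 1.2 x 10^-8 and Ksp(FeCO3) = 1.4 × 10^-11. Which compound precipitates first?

FeCO3

Precipitation of each salt starts when its ion product equals its Ksp.
For MgCO3: 1.2 x 10^-8 = 0.075 × [CO3^2-]  ⇒  [CO3^2-] = 1.6 x 10^-7 M.
For FeCO3: 1.4 × 10^-11 = 0.0049 × [CO3^2-]  ⇒  [CO3^2-] = 2.9 × 10^-9 M.
The salt with the lower threshold [CO3^2-] precipitates first: FeCO3.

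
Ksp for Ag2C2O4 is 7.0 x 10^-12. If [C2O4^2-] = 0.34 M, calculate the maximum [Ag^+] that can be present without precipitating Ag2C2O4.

Ag2C2O4(s) <=> 2 Ag^+ + C2O4^2-
Ksp = [Ag^+]^2[C2O4^2-]
Precipitation begins when Q = Ksp. With [C2O4^2-] = 0.34 M:
7.0 x 10^-12 = (0.34) × [Ag^+]^2
[Ag^+] = (7.0 x 10^-12 / 3.4 x 10^-1)^(1/2) = 4.5 x 10^-6 M

[Ag^+] = 4.5 × 10^-6 M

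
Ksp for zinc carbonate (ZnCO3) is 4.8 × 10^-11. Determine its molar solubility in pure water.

ZnCO3(s) ⇌ Zn^2+ + CO3^2-
Ksp = [Zn^2+][CO3^2-]
With molar solubility s: [Zn^2+] = s, [CO3^2-] = s.
Ksp = s × s = s^2
s = √(4.8 × 10^-11) = 6.9 × 10^-6 M

s ≈ 6.9e-6 M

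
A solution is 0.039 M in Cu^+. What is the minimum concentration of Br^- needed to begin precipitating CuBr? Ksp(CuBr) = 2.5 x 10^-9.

[Br^-] = 6.4 x 10^-8 M

CuBr(s) ⇌ Cu^+ + Br^-
Ksp = [Cu^+][Br^-]
Precipitation begins when Q = Ksp. With [Cu^+] = 0.039 M:
2.5 x 10^-9 = (0.039) × [Br^-]
[Br^-] = (2.5 x 10^-9 / 3.9 x 10^-2) = 6.4 x 10^-8 M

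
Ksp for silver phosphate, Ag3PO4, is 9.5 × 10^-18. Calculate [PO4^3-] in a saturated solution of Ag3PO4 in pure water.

Ag3PO4(s) ⇌ 3 Ag^+ + PO4^3-
Ksp = [Ag^+]^3[PO4^3-]
For each mole of Ag3PO4 that dissolves: [Ag^+] = 3s, [PO4^3-] = s.
Substituting: Ksp = (3s)^3s = 27s^4
s^4 = 9.5 × 10^-18 / 27, so s = 2.44 × 10^-5 M
[PO4^3-] = s = 2.4 × 10^-5 M

[PO4^3-] = 2.4 x 10^-5 M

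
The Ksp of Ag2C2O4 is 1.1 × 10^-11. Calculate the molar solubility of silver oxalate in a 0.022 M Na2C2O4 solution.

1.1 × 10^-5 M

Ag2C2O4(s) ⇌ 2 Ag^+ + C2O4^2-
Ksp = [Ag^+]^2[C2O4^2-]
Let s be the molar solubility in this solution. [Ag^+] = 2s, [C2O4^2-] = 0.022 + s ≈ 0.022 (common-ion effect: C2O4^2- is already 0.022 M).
Ksp ≈ (2s)^2 × 0.022
s = 1.1 × 10^-5 M
Check: s = 1.1 x 10^-5 ≪ 0.022, so the approximation is valid.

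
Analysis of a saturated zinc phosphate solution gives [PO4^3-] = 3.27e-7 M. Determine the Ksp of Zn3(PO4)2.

Zn3(PO4)2(s) ⇌ 3 Zn^2+(aq) + 2 PO4^3-(aq)
Stoichiometry gives [Zn^2+] = (3/2)[PO4^3-] = 4.905 × 10^-7 M.
Ksp = [Zn^2+]^3[PO4^3-]^2
Ksp = (4.905 × 10^-7)^3 × (3.27 × 10^-7)^2 = 1.26 × 10^-32

Ksp = 1.26e-32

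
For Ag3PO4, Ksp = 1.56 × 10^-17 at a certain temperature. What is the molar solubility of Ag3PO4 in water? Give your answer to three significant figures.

Ag3PO4(s) ⇌ 3 Ag^+(aq) + PO4^3-(aq)
Ksp = [Ag^+]^3[PO4^3-]
For each mole of Ag3PO4 that dissolves: [Ag^+] = 3s, [PO4^3-] = s.
Ksp = (3s)^3s = 27s^4
s = (1.56 × 10^-17 / 27)^(1/4) = 2.76 × 10^-5 M

2.76 × 10^-5 M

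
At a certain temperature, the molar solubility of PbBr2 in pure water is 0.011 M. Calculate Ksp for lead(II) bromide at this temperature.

PbBr2(s) ⇌ Pb^2+ + 2 Br^-
For each mole of PbBr2 that dissolves: [Pb^2+] = s, [Br^-] = 2s.
Ksp = [Pb^2+][Br^-]^2
Substituting: Ksp = s(2s)^2 = 4s^3
With s = 1.1 × 10^-2: Ksp = 5.3 × 10^-6

5.3 × 10^-6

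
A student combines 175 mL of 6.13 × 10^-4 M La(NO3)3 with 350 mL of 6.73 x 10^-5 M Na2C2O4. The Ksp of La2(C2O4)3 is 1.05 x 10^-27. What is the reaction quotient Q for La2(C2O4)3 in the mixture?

3.77 x 10^-21

Total volume = 175 + 350 = 525 mL.
[La^3+] = 6.13 × 10^-4 × (175/525) = 2.043 x 10^-4 M
[C2O4^2-] = 6.73 × 10^-5 × (350/525) = 4.487 x 10^-5 M
La2(C2O4)3(s) ⇌ 2 La^3+(aq) + 3 C2O4^2-(aq), so Q = [La^3+]^2[C2O4^2-]^3
Q = (2.043 × 10^-4)^2(4.487 x 10^-5)^3 = 3.77 × 10^-21
Q > Ksp, so La2(C2O4)3 will precipitate.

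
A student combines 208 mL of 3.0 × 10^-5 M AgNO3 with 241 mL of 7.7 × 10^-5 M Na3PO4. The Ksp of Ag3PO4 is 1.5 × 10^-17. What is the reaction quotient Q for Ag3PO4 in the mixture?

Q = 1.1 × 10^-19

Total volume = 208 + 241 = 449 mL.
[Ag^+] = 3.0 × 10^-5 × (208/449) = 1.39 × 10^-5 M
[PO4^3-] = 7.7 × 10^-5 × (241/449) = 4.13 × 10^-5 M
Ag3PO4(s) <=> 3 Ag^+ + PO4^3-, so Q = [Ag^+]^3[PO4^3-]
Q = (1.39 × 10^-5)^3(4.13 x 10^-5) = 1.1 × 10^-19
Q < Ksp, so no precipitate of Ag3PO4 forms.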